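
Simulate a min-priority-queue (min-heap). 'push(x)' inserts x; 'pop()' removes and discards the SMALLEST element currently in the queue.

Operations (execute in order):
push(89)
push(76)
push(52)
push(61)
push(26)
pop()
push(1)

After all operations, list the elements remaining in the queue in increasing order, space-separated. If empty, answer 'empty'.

Answer: 1 52 61 76 89

Derivation:
push(89): heap contents = [89]
push(76): heap contents = [76, 89]
push(52): heap contents = [52, 76, 89]
push(61): heap contents = [52, 61, 76, 89]
push(26): heap contents = [26, 52, 61, 76, 89]
pop() → 26: heap contents = [52, 61, 76, 89]
push(1): heap contents = [1, 52, 61, 76, 89]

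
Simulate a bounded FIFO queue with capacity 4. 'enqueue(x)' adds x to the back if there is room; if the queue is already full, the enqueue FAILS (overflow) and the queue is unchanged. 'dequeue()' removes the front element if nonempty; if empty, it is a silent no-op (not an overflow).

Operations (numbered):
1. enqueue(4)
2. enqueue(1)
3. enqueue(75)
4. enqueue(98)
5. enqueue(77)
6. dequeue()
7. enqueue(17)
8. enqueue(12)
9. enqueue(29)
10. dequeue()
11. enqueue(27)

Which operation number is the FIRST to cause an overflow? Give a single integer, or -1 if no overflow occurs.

1. enqueue(4): size=1
2. enqueue(1): size=2
3. enqueue(75): size=3
4. enqueue(98): size=4
5. enqueue(77): size=4=cap → OVERFLOW (fail)
6. dequeue(): size=3
7. enqueue(17): size=4
8. enqueue(12): size=4=cap → OVERFLOW (fail)
9. enqueue(29): size=4=cap → OVERFLOW (fail)
10. dequeue(): size=3
11. enqueue(27): size=4

Answer: 5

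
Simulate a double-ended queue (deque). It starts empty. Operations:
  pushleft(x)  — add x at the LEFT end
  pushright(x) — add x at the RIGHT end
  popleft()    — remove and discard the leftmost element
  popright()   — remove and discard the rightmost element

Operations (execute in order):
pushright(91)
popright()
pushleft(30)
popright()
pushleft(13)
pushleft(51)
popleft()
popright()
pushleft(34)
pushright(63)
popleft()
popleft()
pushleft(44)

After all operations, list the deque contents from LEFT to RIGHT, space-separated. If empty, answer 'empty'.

pushright(91): [91]
popright(): []
pushleft(30): [30]
popright(): []
pushleft(13): [13]
pushleft(51): [51, 13]
popleft(): [13]
popright(): []
pushleft(34): [34]
pushright(63): [34, 63]
popleft(): [63]
popleft(): []
pushleft(44): [44]

Answer: 44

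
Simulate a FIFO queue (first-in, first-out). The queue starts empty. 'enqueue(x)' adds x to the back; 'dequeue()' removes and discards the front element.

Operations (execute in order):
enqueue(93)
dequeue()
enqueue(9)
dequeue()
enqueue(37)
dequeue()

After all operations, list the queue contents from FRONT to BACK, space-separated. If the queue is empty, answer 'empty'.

Answer: empty

Derivation:
enqueue(93): [93]
dequeue(): []
enqueue(9): [9]
dequeue(): []
enqueue(37): [37]
dequeue(): []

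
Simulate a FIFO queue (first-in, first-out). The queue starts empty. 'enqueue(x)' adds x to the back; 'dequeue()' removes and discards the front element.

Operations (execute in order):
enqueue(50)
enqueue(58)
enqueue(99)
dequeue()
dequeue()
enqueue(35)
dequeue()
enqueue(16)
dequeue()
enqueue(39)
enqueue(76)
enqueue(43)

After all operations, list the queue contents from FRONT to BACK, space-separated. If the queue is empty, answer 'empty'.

Answer: 16 39 76 43

Derivation:
enqueue(50): [50]
enqueue(58): [50, 58]
enqueue(99): [50, 58, 99]
dequeue(): [58, 99]
dequeue(): [99]
enqueue(35): [99, 35]
dequeue(): [35]
enqueue(16): [35, 16]
dequeue(): [16]
enqueue(39): [16, 39]
enqueue(76): [16, 39, 76]
enqueue(43): [16, 39, 76, 43]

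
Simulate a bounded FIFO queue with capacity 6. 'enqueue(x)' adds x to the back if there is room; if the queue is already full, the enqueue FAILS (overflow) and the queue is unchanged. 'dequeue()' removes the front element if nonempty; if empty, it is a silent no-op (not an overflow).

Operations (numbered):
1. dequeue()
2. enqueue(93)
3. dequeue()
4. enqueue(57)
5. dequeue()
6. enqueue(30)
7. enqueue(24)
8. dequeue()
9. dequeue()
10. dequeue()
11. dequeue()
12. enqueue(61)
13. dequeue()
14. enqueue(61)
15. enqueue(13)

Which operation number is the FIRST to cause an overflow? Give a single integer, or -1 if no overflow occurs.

1. dequeue(): empty, no-op, size=0
2. enqueue(93): size=1
3. dequeue(): size=0
4. enqueue(57): size=1
5. dequeue(): size=0
6. enqueue(30): size=1
7. enqueue(24): size=2
8. dequeue(): size=1
9. dequeue(): size=0
10. dequeue(): empty, no-op, size=0
11. dequeue(): empty, no-op, size=0
12. enqueue(61): size=1
13. dequeue(): size=0
14. enqueue(61): size=1
15. enqueue(13): size=2

Answer: -1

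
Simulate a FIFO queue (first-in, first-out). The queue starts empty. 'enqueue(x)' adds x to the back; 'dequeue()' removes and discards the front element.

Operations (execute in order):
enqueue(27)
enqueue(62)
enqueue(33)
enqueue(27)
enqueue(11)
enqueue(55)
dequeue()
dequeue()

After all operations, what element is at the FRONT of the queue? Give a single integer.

Answer: 33

Derivation:
enqueue(27): queue = [27]
enqueue(62): queue = [27, 62]
enqueue(33): queue = [27, 62, 33]
enqueue(27): queue = [27, 62, 33, 27]
enqueue(11): queue = [27, 62, 33, 27, 11]
enqueue(55): queue = [27, 62, 33, 27, 11, 55]
dequeue(): queue = [62, 33, 27, 11, 55]
dequeue(): queue = [33, 27, 11, 55]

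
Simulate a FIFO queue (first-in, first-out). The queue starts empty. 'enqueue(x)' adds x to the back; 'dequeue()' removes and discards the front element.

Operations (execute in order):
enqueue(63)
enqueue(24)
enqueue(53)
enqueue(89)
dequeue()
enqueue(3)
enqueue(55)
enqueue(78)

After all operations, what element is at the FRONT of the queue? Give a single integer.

enqueue(63): queue = [63]
enqueue(24): queue = [63, 24]
enqueue(53): queue = [63, 24, 53]
enqueue(89): queue = [63, 24, 53, 89]
dequeue(): queue = [24, 53, 89]
enqueue(3): queue = [24, 53, 89, 3]
enqueue(55): queue = [24, 53, 89, 3, 55]
enqueue(78): queue = [24, 53, 89, 3, 55, 78]

Answer: 24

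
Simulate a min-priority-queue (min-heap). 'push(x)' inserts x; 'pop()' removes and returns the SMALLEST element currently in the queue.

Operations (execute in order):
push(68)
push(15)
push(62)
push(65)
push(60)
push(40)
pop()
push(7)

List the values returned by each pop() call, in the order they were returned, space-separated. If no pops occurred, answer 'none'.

push(68): heap contents = [68]
push(15): heap contents = [15, 68]
push(62): heap contents = [15, 62, 68]
push(65): heap contents = [15, 62, 65, 68]
push(60): heap contents = [15, 60, 62, 65, 68]
push(40): heap contents = [15, 40, 60, 62, 65, 68]
pop() → 15: heap contents = [40, 60, 62, 65, 68]
push(7): heap contents = [7, 40, 60, 62, 65, 68]

Answer: 15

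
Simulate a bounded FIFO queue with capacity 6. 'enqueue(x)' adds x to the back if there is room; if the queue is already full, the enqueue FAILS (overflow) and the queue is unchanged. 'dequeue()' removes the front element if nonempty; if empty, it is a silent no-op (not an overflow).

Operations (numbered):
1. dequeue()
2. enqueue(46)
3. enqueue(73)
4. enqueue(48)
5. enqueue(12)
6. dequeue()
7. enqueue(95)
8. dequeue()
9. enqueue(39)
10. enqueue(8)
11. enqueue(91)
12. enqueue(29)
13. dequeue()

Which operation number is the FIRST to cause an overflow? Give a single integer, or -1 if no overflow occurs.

1. dequeue(): empty, no-op, size=0
2. enqueue(46): size=1
3. enqueue(73): size=2
4. enqueue(48): size=3
5. enqueue(12): size=4
6. dequeue(): size=3
7. enqueue(95): size=4
8. dequeue(): size=3
9. enqueue(39): size=4
10. enqueue(8): size=5
11. enqueue(91): size=6
12. enqueue(29): size=6=cap → OVERFLOW (fail)
13. dequeue(): size=5

Answer: 12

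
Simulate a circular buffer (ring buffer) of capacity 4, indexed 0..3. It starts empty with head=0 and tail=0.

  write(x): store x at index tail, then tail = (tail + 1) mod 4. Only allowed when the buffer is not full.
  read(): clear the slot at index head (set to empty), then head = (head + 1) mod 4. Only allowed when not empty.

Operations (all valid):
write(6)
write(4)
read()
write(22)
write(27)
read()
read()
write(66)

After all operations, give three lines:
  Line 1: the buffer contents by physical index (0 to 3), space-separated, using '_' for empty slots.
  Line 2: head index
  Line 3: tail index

write(6): buf=[6 _ _ _], head=0, tail=1, size=1
write(4): buf=[6 4 _ _], head=0, tail=2, size=2
read(): buf=[_ 4 _ _], head=1, tail=2, size=1
write(22): buf=[_ 4 22 _], head=1, tail=3, size=2
write(27): buf=[_ 4 22 27], head=1, tail=0, size=3
read(): buf=[_ _ 22 27], head=2, tail=0, size=2
read(): buf=[_ _ _ 27], head=3, tail=0, size=1
write(66): buf=[66 _ _ 27], head=3, tail=1, size=2

Answer: 66 _ _ 27
3
1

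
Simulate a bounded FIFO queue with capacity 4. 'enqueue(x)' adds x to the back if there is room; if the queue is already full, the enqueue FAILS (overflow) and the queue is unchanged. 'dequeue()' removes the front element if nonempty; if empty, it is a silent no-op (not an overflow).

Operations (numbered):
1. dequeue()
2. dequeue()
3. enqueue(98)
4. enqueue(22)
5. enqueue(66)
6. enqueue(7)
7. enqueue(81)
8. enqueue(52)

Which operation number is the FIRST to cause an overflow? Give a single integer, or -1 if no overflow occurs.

Answer: 7

Derivation:
1. dequeue(): empty, no-op, size=0
2. dequeue(): empty, no-op, size=0
3. enqueue(98): size=1
4. enqueue(22): size=2
5. enqueue(66): size=3
6. enqueue(7): size=4
7. enqueue(81): size=4=cap → OVERFLOW (fail)
8. enqueue(52): size=4=cap → OVERFLOW (fail)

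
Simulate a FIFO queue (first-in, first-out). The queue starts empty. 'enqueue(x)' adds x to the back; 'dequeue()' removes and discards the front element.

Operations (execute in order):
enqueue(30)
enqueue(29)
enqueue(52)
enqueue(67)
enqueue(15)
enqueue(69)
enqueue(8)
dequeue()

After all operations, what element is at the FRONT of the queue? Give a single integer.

Answer: 29

Derivation:
enqueue(30): queue = [30]
enqueue(29): queue = [30, 29]
enqueue(52): queue = [30, 29, 52]
enqueue(67): queue = [30, 29, 52, 67]
enqueue(15): queue = [30, 29, 52, 67, 15]
enqueue(69): queue = [30, 29, 52, 67, 15, 69]
enqueue(8): queue = [30, 29, 52, 67, 15, 69, 8]
dequeue(): queue = [29, 52, 67, 15, 69, 8]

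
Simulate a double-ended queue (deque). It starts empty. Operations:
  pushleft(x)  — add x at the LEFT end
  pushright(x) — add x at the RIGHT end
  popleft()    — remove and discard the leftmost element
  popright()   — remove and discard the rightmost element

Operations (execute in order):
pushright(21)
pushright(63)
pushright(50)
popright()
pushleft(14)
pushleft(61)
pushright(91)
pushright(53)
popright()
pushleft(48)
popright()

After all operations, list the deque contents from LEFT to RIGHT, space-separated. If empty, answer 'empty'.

pushright(21): [21]
pushright(63): [21, 63]
pushright(50): [21, 63, 50]
popright(): [21, 63]
pushleft(14): [14, 21, 63]
pushleft(61): [61, 14, 21, 63]
pushright(91): [61, 14, 21, 63, 91]
pushright(53): [61, 14, 21, 63, 91, 53]
popright(): [61, 14, 21, 63, 91]
pushleft(48): [48, 61, 14, 21, 63, 91]
popright(): [48, 61, 14, 21, 63]

Answer: 48 61 14 21 63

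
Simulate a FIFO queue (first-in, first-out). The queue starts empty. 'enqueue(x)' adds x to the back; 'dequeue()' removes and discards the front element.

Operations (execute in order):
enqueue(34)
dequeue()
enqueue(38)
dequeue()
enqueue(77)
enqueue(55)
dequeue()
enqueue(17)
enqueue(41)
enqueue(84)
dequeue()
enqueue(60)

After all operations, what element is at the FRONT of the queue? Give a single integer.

enqueue(34): queue = [34]
dequeue(): queue = []
enqueue(38): queue = [38]
dequeue(): queue = []
enqueue(77): queue = [77]
enqueue(55): queue = [77, 55]
dequeue(): queue = [55]
enqueue(17): queue = [55, 17]
enqueue(41): queue = [55, 17, 41]
enqueue(84): queue = [55, 17, 41, 84]
dequeue(): queue = [17, 41, 84]
enqueue(60): queue = [17, 41, 84, 60]

Answer: 17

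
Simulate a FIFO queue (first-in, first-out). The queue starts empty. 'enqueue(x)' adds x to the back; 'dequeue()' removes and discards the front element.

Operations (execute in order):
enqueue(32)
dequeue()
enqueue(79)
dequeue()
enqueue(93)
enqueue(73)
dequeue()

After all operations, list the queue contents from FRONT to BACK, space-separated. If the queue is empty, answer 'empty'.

Answer: 73

Derivation:
enqueue(32): [32]
dequeue(): []
enqueue(79): [79]
dequeue(): []
enqueue(93): [93]
enqueue(73): [93, 73]
dequeue(): [73]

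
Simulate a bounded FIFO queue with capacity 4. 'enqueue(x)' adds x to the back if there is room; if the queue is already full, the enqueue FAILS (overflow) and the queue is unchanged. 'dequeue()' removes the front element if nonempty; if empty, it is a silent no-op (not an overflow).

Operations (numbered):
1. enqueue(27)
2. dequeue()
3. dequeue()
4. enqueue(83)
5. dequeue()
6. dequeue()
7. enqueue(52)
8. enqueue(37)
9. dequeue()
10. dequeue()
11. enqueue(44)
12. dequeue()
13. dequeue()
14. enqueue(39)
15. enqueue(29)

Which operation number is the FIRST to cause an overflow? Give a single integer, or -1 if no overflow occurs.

Answer: -1

Derivation:
1. enqueue(27): size=1
2. dequeue(): size=0
3. dequeue(): empty, no-op, size=0
4. enqueue(83): size=1
5. dequeue(): size=0
6. dequeue(): empty, no-op, size=0
7. enqueue(52): size=1
8. enqueue(37): size=2
9. dequeue(): size=1
10. dequeue(): size=0
11. enqueue(44): size=1
12. dequeue(): size=0
13. dequeue(): empty, no-op, size=0
14. enqueue(39): size=1
15. enqueue(29): size=2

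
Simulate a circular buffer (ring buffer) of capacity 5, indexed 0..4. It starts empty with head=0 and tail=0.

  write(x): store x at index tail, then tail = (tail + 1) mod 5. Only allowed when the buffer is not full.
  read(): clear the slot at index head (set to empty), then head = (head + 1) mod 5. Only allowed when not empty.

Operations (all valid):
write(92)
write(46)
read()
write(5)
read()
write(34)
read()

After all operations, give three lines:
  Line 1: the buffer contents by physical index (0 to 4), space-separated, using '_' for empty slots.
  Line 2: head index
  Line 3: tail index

write(92): buf=[92 _ _ _ _], head=0, tail=1, size=1
write(46): buf=[92 46 _ _ _], head=0, tail=2, size=2
read(): buf=[_ 46 _ _ _], head=1, tail=2, size=1
write(5): buf=[_ 46 5 _ _], head=1, tail=3, size=2
read(): buf=[_ _ 5 _ _], head=2, tail=3, size=1
write(34): buf=[_ _ 5 34 _], head=2, tail=4, size=2
read(): buf=[_ _ _ 34 _], head=3, tail=4, size=1

Answer: _ _ _ 34 _
3
4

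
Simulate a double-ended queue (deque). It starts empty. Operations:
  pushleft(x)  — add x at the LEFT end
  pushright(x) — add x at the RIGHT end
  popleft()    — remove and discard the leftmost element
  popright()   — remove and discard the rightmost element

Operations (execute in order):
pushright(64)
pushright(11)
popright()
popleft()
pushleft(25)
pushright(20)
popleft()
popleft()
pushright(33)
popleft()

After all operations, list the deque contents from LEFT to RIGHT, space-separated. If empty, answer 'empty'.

Answer: empty

Derivation:
pushright(64): [64]
pushright(11): [64, 11]
popright(): [64]
popleft(): []
pushleft(25): [25]
pushright(20): [25, 20]
popleft(): [20]
popleft(): []
pushright(33): [33]
popleft(): []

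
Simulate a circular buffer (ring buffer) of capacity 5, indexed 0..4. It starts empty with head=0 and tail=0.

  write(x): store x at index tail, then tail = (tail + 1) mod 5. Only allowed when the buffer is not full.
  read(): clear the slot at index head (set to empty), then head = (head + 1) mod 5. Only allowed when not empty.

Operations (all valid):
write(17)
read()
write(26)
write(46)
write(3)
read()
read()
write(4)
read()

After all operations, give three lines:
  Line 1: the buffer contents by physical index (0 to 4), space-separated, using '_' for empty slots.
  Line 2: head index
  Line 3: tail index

write(17): buf=[17 _ _ _ _], head=0, tail=1, size=1
read(): buf=[_ _ _ _ _], head=1, tail=1, size=0
write(26): buf=[_ 26 _ _ _], head=1, tail=2, size=1
write(46): buf=[_ 26 46 _ _], head=1, tail=3, size=2
write(3): buf=[_ 26 46 3 _], head=1, tail=4, size=3
read(): buf=[_ _ 46 3 _], head=2, tail=4, size=2
read(): buf=[_ _ _ 3 _], head=3, tail=4, size=1
write(4): buf=[_ _ _ 3 4], head=3, tail=0, size=2
read(): buf=[_ _ _ _ 4], head=4, tail=0, size=1

Answer: _ _ _ _ 4
4
0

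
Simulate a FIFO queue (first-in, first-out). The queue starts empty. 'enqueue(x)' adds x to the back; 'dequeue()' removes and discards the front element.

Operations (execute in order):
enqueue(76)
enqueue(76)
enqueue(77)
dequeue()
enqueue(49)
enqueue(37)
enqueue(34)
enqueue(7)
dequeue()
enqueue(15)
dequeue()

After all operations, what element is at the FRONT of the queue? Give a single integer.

enqueue(76): queue = [76]
enqueue(76): queue = [76, 76]
enqueue(77): queue = [76, 76, 77]
dequeue(): queue = [76, 77]
enqueue(49): queue = [76, 77, 49]
enqueue(37): queue = [76, 77, 49, 37]
enqueue(34): queue = [76, 77, 49, 37, 34]
enqueue(7): queue = [76, 77, 49, 37, 34, 7]
dequeue(): queue = [77, 49, 37, 34, 7]
enqueue(15): queue = [77, 49, 37, 34, 7, 15]
dequeue(): queue = [49, 37, 34, 7, 15]

Answer: 49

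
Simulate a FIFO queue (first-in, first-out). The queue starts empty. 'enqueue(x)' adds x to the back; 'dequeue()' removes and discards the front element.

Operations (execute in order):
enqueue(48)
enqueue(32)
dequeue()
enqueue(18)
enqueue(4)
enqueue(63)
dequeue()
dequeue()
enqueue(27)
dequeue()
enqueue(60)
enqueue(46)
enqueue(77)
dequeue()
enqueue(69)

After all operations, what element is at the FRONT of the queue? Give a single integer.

Answer: 27

Derivation:
enqueue(48): queue = [48]
enqueue(32): queue = [48, 32]
dequeue(): queue = [32]
enqueue(18): queue = [32, 18]
enqueue(4): queue = [32, 18, 4]
enqueue(63): queue = [32, 18, 4, 63]
dequeue(): queue = [18, 4, 63]
dequeue(): queue = [4, 63]
enqueue(27): queue = [4, 63, 27]
dequeue(): queue = [63, 27]
enqueue(60): queue = [63, 27, 60]
enqueue(46): queue = [63, 27, 60, 46]
enqueue(77): queue = [63, 27, 60, 46, 77]
dequeue(): queue = [27, 60, 46, 77]
enqueue(69): queue = [27, 60, 46, 77, 69]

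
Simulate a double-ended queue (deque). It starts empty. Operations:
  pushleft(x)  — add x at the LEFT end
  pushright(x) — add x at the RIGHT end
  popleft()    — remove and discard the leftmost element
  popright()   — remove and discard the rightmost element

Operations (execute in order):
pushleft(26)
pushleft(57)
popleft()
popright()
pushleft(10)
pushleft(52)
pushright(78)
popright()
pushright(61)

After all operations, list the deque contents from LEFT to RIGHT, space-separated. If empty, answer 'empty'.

pushleft(26): [26]
pushleft(57): [57, 26]
popleft(): [26]
popright(): []
pushleft(10): [10]
pushleft(52): [52, 10]
pushright(78): [52, 10, 78]
popright(): [52, 10]
pushright(61): [52, 10, 61]

Answer: 52 10 61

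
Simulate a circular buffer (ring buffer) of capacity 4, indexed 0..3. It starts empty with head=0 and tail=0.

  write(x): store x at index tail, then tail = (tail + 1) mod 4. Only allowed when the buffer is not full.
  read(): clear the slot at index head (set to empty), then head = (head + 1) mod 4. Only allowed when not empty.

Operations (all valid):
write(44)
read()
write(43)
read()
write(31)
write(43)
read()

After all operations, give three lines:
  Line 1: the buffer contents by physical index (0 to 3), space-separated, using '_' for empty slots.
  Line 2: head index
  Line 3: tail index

write(44): buf=[44 _ _ _], head=0, tail=1, size=1
read(): buf=[_ _ _ _], head=1, tail=1, size=0
write(43): buf=[_ 43 _ _], head=1, tail=2, size=1
read(): buf=[_ _ _ _], head=2, tail=2, size=0
write(31): buf=[_ _ 31 _], head=2, tail=3, size=1
write(43): buf=[_ _ 31 43], head=2, tail=0, size=2
read(): buf=[_ _ _ 43], head=3, tail=0, size=1

Answer: _ _ _ 43
3
0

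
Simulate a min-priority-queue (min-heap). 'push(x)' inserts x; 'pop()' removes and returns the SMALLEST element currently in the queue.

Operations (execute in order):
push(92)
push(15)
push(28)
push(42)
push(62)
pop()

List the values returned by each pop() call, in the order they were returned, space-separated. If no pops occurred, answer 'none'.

Answer: 15

Derivation:
push(92): heap contents = [92]
push(15): heap contents = [15, 92]
push(28): heap contents = [15, 28, 92]
push(42): heap contents = [15, 28, 42, 92]
push(62): heap contents = [15, 28, 42, 62, 92]
pop() → 15: heap contents = [28, 42, 62, 92]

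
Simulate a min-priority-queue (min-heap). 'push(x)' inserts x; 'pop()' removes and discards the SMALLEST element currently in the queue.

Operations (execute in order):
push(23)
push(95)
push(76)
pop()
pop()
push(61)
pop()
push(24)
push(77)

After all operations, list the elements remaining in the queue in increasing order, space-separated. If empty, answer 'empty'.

Answer: 24 77 95

Derivation:
push(23): heap contents = [23]
push(95): heap contents = [23, 95]
push(76): heap contents = [23, 76, 95]
pop() → 23: heap contents = [76, 95]
pop() → 76: heap contents = [95]
push(61): heap contents = [61, 95]
pop() → 61: heap contents = [95]
push(24): heap contents = [24, 95]
push(77): heap contents = [24, 77, 95]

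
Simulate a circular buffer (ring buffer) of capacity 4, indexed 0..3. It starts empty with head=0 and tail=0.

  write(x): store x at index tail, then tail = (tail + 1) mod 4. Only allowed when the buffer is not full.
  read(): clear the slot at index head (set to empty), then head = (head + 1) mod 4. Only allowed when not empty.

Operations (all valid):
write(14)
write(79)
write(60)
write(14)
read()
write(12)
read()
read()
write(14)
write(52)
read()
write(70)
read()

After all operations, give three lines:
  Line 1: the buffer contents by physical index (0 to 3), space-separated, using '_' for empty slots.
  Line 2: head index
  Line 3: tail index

write(14): buf=[14 _ _ _], head=0, tail=1, size=1
write(79): buf=[14 79 _ _], head=0, tail=2, size=2
write(60): buf=[14 79 60 _], head=0, tail=3, size=3
write(14): buf=[14 79 60 14], head=0, tail=0, size=4
read(): buf=[_ 79 60 14], head=1, tail=0, size=3
write(12): buf=[12 79 60 14], head=1, tail=1, size=4
read(): buf=[12 _ 60 14], head=2, tail=1, size=3
read(): buf=[12 _ _ 14], head=3, tail=1, size=2
write(14): buf=[12 14 _ 14], head=3, tail=2, size=3
write(52): buf=[12 14 52 14], head=3, tail=3, size=4
read(): buf=[12 14 52 _], head=0, tail=3, size=3
write(70): buf=[12 14 52 70], head=0, tail=0, size=4
read(): buf=[_ 14 52 70], head=1, tail=0, size=3

Answer: _ 14 52 70
1
0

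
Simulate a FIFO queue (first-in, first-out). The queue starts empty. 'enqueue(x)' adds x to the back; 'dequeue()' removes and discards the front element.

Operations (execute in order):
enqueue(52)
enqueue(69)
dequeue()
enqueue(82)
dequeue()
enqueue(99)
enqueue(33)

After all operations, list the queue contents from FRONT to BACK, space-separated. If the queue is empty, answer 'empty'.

Answer: 82 99 33

Derivation:
enqueue(52): [52]
enqueue(69): [52, 69]
dequeue(): [69]
enqueue(82): [69, 82]
dequeue(): [82]
enqueue(99): [82, 99]
enqueue(33): [82, 99, 33]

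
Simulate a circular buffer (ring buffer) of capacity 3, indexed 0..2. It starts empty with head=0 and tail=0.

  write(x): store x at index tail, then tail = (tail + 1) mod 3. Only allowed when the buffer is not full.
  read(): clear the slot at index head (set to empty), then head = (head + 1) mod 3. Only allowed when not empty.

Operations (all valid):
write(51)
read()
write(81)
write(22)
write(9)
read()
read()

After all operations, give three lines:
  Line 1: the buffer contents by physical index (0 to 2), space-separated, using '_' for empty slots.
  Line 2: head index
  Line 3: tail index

write(51): buf=[51 _ _], head=0, tail=1, size=1
read(): buf=[_ _ _], head=1, tail=1, size=0
write(81): buf=[_ 81 _], head=1, tail=2, size=1
write(22): buf=[_ 81 22], head=1, tail=0, size=2
write(9): buf=[9 81 22], head=1, tail=1, size=3
read(): buf=[9 _ 22], head=2, tail=1, size=2
read(): buf=[9 _ _], head=0, tail=1, size=1

Answer: 9 _ _
0
1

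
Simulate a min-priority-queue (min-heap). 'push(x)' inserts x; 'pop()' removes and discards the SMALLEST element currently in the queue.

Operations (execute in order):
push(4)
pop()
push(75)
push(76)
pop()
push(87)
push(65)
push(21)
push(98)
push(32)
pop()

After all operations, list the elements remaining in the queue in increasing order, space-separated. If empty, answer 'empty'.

push(4): heap contents = [4]
pop() → 4: heap contents = []
push(75): heap contents = [75]
push(76): heap contents = [75, 76]
pop() → 75: heap contents = [76]
push(87): heap contents = [76, 87]
push(65): heap contents = [65, 76, 87]
push(21): heap contents = [21, 65, 76, 87]
push(98): heap contents = [21, 65, 76, 87, 98]
push(32): heap contents = [21, 32, 65, 76, 87, 98]
pop() → 21: heap contents = [32, 65, 76, 87, 98]

Answer: 32 65 76 87 98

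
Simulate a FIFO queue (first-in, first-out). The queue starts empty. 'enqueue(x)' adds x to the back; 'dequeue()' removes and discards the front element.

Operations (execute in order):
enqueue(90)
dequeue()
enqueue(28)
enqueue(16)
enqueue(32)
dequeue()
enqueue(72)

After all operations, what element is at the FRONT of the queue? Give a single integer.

Answer: 16

Derivation:
enqueue(90): queue = [90]
dequeue(): queue = []
enqueue(28): queue = [28]
enqueue(16): queue = [28, 16]
enqueue(32): queue = [28, 16, 32]
dequeue(): queue = [16, 32]
enqueue(72): queue = [16, 32, 72]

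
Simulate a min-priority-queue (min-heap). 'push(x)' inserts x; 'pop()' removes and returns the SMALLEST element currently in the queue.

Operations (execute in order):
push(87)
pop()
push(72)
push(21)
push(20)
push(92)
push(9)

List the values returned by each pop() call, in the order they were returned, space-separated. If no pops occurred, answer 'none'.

push(87): heap contents = [87]
pop() → 87: heap contents = []
push(72): heap contents = [72]
push(21): heap contents = [21, 72]
push(20): heap contents = [20, 21, 72]
push(92): heap contents = [20, 21, 72, 92]
push(9): heap contents = [9, 20, 21, 72, 92]

Answer: 87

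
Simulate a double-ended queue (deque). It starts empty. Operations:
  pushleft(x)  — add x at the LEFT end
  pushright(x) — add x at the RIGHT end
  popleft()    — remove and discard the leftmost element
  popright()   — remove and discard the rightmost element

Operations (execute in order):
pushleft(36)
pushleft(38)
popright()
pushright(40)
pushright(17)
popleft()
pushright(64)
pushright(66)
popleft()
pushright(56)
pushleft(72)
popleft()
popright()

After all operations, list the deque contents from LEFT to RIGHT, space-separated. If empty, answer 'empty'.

pushleft(36): [36]
pushleft(38): [38, 36]
popright(): [38]
pushright(40): [38, 40]
pushright(17): [38, 40, 17]
popleft(): [40, 17]
pushright(64): [40, 17, 64]
pushright(66): [40, 17, 64, 66]
popleft(): [17, 64, 66]
pushright(56): [17, 64, 66, 56]
pushleft(72): [72, 17, 64, 66, 56]
popleft(): [17, 64, 66, 56]
popright(): [17, 64, 66]

Answer: 17 64 66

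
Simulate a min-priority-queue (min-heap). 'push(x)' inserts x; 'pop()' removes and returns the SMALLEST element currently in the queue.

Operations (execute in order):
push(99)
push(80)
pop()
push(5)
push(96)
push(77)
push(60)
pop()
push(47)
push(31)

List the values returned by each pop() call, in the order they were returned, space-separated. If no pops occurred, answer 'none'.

Answer: 80 5

Derivation:
push(99): heap contents = [99]
push(80): heap contents = [80, 99]
pop() → 80: heap contents = [99]
push(5): heap contents = [5, 99]
push(96): heap contents = [5, 96, 99]
push(77): heap contents = [5, 77, 96, 99]
push(60): heap contents = [5, 60, 77, 96, 99]
pop() → 5: heap contents = [60, 77, 96, 99]
push(47): heap contents = [47, 60, 77, 96, 99]
push(31): heap contents = [31, 47, 60, 77, 96, 99]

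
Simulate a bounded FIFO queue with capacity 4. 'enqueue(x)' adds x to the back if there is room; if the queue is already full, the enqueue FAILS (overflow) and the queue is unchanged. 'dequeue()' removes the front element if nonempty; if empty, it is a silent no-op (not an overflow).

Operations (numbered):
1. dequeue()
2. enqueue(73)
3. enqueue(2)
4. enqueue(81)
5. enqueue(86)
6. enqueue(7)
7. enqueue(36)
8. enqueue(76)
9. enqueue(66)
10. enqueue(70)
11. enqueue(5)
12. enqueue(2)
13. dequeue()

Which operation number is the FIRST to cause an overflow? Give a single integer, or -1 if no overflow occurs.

1. dequeue(): empty, no-op, size=0
2. enqueue(73): size=1
3. enqueue(2): size=2
4. enqueue(81): size=3
5. enqueue(86): size=4
6. enqueue(7): size=4=cap → OVERFLOW (fail)
7. enqueue(36): size=4=cap → OVERFLOW (fail)
8. enqueue(76): size=4=cap → OVERFLOW (fail)
9. enqueue(66): size=4=cap → OVERFLOW (fail)
10. enqueue(70): size=4=cap → OVERFLOW (fail)
11. enqueue(5): size=4=cap → OVERFLOW (fail)
12. enqueue(2): size=4=cap → OVERFLOW (fail)
13. dequeue(): size=3

Answer: 6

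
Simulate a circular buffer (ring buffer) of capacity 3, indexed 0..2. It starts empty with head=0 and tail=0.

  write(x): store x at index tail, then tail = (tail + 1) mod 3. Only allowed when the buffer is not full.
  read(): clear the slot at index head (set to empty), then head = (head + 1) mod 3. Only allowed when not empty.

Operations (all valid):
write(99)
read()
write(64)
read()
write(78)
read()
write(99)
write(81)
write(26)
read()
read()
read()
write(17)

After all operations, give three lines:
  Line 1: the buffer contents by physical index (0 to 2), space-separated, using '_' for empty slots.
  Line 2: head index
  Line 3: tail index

Answer: 17 _ _
0
1

Derivation:
write(99): buf=[99 _ _], head=0, tail=1, size=1
read(): buf=[_ _ _], head=1, tail=1, size=0
write(64): buf=[_ 64 _], head=1, tail=2, size=1
read(): buf=[_ _ _], head=2, tail=2, size=0
write(78): buf=[_ _ 78], head=2, tail=0, size=1
read(): buf=[_ _ _], head=0, tail=0, size=0
write(99): buf=[99 _ _], head=0, tail=1, size=1
write(81): buf=[99 81 _], head=0, tail=2, size=2
write(26): buf=[99 81 26], head=0, tail=0, size=3
read(): buf=[_ 81 26], head=1, tail=0, size=2
read(): buf=[_ _ 26], head=2, tail=0, size=1
read(): buf=[_ _ _], head=0, tail=0, size=0
write(17): buf=[17 _ _], head=0, tail=1, size=1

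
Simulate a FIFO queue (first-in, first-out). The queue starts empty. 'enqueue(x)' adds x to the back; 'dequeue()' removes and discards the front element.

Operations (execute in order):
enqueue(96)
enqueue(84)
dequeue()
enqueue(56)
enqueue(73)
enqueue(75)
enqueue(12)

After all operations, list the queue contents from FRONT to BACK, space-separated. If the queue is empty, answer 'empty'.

enqueue(96): [96]
enqueue(84): [96, 84]
dequeue(): [84]
enqueue(56): [84, 56]
enqueue(73): [84, 56, 73]
enqueue(75): [84, 56, 73, 75]
enqueue(12): [84, 56, 73, 75, 12]

Answer: 84 56 73 75 12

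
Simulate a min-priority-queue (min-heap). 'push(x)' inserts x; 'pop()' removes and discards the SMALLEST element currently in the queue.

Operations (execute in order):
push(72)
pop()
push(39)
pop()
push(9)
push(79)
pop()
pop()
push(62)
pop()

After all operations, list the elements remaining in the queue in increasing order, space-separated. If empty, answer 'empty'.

Answer: empty

Derivation:
push(72): heap contents = [72]
pop() → 72: heap contents = []
push(39): heap contents = [39]
pop() → 39: heap contents = []
push(9): heap contents = [9]
push(79): heap contents = [9, 79]
pop() → 9: heap contents = [79]
pop() → 79: heap contents = []
push(62): heap contents = [62]
pop() → 62: heap contents = []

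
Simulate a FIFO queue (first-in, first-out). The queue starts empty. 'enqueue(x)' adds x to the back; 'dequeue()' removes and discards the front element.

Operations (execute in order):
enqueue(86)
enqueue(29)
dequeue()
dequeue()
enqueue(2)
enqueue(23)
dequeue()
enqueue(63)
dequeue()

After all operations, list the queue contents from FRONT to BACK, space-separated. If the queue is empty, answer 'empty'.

enqueue(86): [86]
enqueue(29): [86, 29]
dequeue(): [29]
dequeue(): []
enqueue(2): [2]
enqueue(23): [2, 23]
dequeue(): [23]
enqueue(63): [23, 63]
dequeue(): [63]

Answer: 63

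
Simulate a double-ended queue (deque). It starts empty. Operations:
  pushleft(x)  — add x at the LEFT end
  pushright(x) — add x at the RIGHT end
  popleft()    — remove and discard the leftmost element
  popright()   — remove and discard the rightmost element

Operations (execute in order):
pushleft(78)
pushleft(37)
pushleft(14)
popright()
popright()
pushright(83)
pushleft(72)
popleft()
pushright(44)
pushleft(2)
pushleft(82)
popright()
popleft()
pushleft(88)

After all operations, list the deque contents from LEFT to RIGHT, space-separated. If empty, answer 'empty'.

Answer: 88 2 14 83

Derivation:
pushleft(78): [78]
pushleft(37): [37, 78]
pushleft(14): [14, 37, 78]
popright(): [14, 37]
popright(): [14]
pushright(83): [14, 83]
pushleft(72): [72, 14, 83]
popleft(): [14, 83]
pushright(44): [14, 83, 44]
pushleft(2): [2, 14, 83, 44]
pushleft(82): [82, 2, 14, 83, 44]
popright(): [82, 2, 14, 83]
popleft(): [2, 14, 83]
pushleft(88): [88, 2, 14, 83]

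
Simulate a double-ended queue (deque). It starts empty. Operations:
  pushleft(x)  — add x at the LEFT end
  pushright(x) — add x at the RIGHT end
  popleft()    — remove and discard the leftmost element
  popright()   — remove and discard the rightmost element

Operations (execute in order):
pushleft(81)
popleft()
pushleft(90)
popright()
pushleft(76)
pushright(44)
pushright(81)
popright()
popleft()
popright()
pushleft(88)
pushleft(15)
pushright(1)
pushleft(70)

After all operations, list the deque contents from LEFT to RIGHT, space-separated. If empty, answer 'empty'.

Answer: 70 15 88 1

Derivation:
pushleft(81): [81]
popleft(): []
pushleft(90): [90]
popright(): []
pushleft(76): [76]
pushright(44): [76, 44]
pushright(81): [76, 44, 81]
popright(): [76, 44]
popleft(): [44]
popright(): []
pushleft(88): [88]
pushleft(15): [15, 88]
pushright(1): [15, 88, 1]
pushleft(70): [70, 15, 88, 1]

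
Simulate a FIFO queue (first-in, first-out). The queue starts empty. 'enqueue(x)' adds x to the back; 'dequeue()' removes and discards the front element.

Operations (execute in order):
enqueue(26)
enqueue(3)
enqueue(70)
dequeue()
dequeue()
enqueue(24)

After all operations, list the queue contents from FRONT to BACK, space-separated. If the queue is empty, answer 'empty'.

Answer: 70 24

Derivation:
enqueue(26): [26]
enqueue(3): [26, 3]
enqueue(70): [26, 3, 70]
dequeue(): [3, 70]
dequeue(): [70]
enqueue(24): [70, 24]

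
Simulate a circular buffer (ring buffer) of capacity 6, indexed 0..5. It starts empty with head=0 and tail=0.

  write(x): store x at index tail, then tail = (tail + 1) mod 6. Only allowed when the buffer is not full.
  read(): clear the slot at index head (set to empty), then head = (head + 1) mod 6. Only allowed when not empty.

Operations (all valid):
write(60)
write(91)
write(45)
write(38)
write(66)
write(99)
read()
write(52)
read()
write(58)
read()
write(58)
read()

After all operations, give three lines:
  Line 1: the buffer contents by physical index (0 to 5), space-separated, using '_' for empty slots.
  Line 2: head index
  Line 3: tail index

write(60): buf=[60 _ _ _ _ _], head=0, tail=1, size=1
write(91): buf=[60 91 _ _ _ _], head=0, tail=2, size=2
write(45): buf=[60 91 45 _ _ _], head=0, tail=3, size=3
write(38): buf=[60 91 45 38 _ _], head=0, tail=4, size=4
write(66): buf=[60 91 45 38 66 _], head=0, tail=5, size=5
write(99): buf=[60 91 45 38 66 99], head=0, tail=0, size=6
read(): buf=[_ 91 45 38 66 99], head=1, tail=0, size=5
write(52): buf=[52 91 45 38 66 99], head=1, tail=1, size=6
read(): buf=[52 _ 45 38 66 99], head=2, tail=1, size=5
write(58): buf=[52 58 45 38 66 99], head=2, tail=2, size=6
read(): buf=[52 58 _ 38 66 99], head=3, tail=2, size=5
write(58): buf=[52 58 58 38 66 99], head=3, tail=3, size=6
read(): buf=[52 58 58 _ 66 99], head=4, tail=3, size=5

Answer: 52 58 58 _ 66 99
4
3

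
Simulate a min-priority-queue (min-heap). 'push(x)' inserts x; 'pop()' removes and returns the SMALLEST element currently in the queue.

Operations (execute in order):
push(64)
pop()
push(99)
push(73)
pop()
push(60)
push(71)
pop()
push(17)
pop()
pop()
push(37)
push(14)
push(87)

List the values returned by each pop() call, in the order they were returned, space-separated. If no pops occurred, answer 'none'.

push(64): heap contents = [64]
pop() → 64: heap contents = []
push(99): heap contents = [99]
push(73): heap contents = [73, 99]
pop() → 73: heap contents = [99]
push(60): heap contents = [60, 99]
push(71): heap contents = [60, 71, 99]
pop() → 60: heap contents = [71, 99]
push(17): heap contents = [17, 71, 99]
pop() → 17: heap contents = [71, 99]
pop() → 71: heap contents = [99]
push(37): heap contents = [37, 99]
push(14): heap contents = [14, 37, 99]
push(87): heap contents = [14, 37, 87, 99]

Answer: 64 73 60 17 71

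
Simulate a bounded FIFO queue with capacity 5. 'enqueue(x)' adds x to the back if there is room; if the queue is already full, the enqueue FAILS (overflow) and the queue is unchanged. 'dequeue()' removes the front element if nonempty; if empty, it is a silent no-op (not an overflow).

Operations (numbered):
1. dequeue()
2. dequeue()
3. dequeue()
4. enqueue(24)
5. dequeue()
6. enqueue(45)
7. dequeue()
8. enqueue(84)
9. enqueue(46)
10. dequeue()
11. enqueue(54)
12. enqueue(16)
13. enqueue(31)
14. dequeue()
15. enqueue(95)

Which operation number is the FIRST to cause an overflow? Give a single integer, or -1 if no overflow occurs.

Answer: -1

Derivation:
1. dequeue(): empty, no-op, size=0
2. dequeue(): empty, no-op, size=0
3. dequeue(): empty, no-op, size=0
4. enqueue(24): size=1
5. dequeue(): size=0
6. enqueue(45): size=1
7. dequeue(): size=0
8. enqueue(84): size=1
9. enqueue(46): size=2
10. dequeue(): size=1
11. enqueue(54): size=2
12. enqueue(16): size=3
13. enqueue(31): size=4
14. dequeue(): size=3
15. enqueue(95): size=4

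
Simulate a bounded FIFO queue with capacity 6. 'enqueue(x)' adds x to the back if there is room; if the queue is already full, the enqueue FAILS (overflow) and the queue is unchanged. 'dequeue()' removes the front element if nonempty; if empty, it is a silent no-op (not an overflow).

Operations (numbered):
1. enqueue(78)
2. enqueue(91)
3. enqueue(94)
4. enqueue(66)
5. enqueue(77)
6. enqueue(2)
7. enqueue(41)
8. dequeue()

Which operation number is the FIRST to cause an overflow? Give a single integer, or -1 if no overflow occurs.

1. enqueue(78): size=1
2. enqueue(91): size=2
3. enqueue(94): size=3
4. enqueue(66): size=4
5. enqueue(77): size=5
6. enqueue(2): size=6
7. enqueue(41): size=6=cap → OVERFLOW (fail)
8. dequeue(): size=5

Answer: 7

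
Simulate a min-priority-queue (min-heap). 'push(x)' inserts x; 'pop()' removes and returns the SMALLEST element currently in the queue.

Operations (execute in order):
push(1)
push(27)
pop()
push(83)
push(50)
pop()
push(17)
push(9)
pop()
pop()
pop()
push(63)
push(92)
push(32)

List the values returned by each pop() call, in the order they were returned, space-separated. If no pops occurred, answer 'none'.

Answer: 1 27 9 17 50

Derivation:
push(1): heap contents = [1]
push(27): heap contents = [1, 27]
pop() → 1: heap contents = [27]
push(83): heap contents = [27, 83]
push(50): heap contents = [27, 50, 83]
pop() → 27: heap contents = [50, 83]
push(17): heap contents = [17, 50, 83]
push(9): heap contents = [9, 17, 50, 83]
pop() → 9: heap contents = [17, 50, 83]
pop() → 17: heap contents = [50, 83]
pop() → 50: heap contents = [83]
push(63): heap contents = [63, 83]
push(92): heap contents = [63, 83, 92]
push(32): heap contents = [32, 63, 83, 92]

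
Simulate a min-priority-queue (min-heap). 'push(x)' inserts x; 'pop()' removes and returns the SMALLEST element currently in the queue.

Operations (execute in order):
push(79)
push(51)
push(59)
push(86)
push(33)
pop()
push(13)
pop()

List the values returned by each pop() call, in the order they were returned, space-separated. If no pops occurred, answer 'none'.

push(79): heap contents = [79]
push(51): heap contents = [51, 79]
push(59): heap contents = [51, 59, 79]
push(86): heap contents = [51, 59, 79, 86]
push(33): heap contents = [33, 51, 59, 79, 86]
pop() → 33: heap contents = [51, 59, 79, 86]
push(13): heap contents = [13, 51, 59, 79, 86]
pop() → 13: heap contents = [51, 59, 79, 86]

Answer: 33 13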